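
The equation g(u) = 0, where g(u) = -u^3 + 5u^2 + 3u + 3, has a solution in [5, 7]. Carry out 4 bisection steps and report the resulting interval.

m = 6, g(m) = -15 (−); new bracket [5, 6]
m = 5.5, g(m) = 4.375 (+); new bracket [5.5, 6]
m = 5.75, g(m) = -4.546875 (−); new bracket [5.5, 5.75]
m = 5.625, g(m) = 0.0996 (+); new bracket [5.625, 5.75]

[5.625, 5.75]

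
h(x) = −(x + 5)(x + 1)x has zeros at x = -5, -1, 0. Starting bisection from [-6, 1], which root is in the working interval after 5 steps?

midpoint -2.5: h = -9.375 < 0 → [-6, -2.5]
midpoint -4.25: h = -10.359375 < 0 → [-6, -4.25]
midpoint -5.125: h = 2.642578 > 0 → [-5.125, -4.25]
midpoint -4.6875: h = -5.4016 < 0 → [-5.125, -4.6875]
midpoint -4.90625: h = -1.7967 < 0 → [-5.125, -4.90625]

-5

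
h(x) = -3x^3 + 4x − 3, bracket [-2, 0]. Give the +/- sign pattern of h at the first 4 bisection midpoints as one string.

-+--

midpoint -1: h = -4 < 0 → [-2, -1]
midpoint -1.5: h = 1.125 > 0 → [-1.5, -1]
midpoint -1.25: h = -2.140625 < 0 → [-1.5, -1.25]
midpoint -1.375: h = -0.7012 < 0 → [-1.5, -1.375]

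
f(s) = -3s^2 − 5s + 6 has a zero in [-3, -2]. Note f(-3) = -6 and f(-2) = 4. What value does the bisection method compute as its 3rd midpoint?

midpoint -2.5: f = -0.25 < 0 → [-2.5, -2]
midpoint -2.25: f = 2.0625 > 0 → [-2.5, -2.25]
midpoint -2.375: f = 0.953125 > 0 → [-2.5, -2.375]

-2.375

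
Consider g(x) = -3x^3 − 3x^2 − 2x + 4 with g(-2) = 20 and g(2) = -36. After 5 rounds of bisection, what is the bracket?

midpoint 0: g = 4 > 0 → [0, 2]
midpoint 1: g = -4 < 0 → [0, 1]
midpoint 0.5: g = 1.875 > 0 → [0.5, 1]
midpoint 0.75: g = -0.4531 < 0 → [0.5, 0.75]
midpoint 0.625: g = 0.8457 > 0 → [0.625, 0.75]

[0.625, 0.75]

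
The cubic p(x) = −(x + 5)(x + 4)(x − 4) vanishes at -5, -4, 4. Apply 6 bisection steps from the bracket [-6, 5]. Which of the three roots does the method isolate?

x = -0.5 gives p = 70.875, positive; keep [-0.5, 5]
x = 2.25 gives p = 79.296875, positive; keep [2.25, 5]
x = 3.625 gives p = 24.662109, positive; keep [3.625, 5]
x = 4.3125 gives p = -24.1907, negative; keep [3.625, 4.3125]
x = 3.96875 gives p = 2.2334, positive; keep [3.96875, 4.3125]
x = 4.140625 gives p = -10.464, negative; keep [3.96875, 4.140625]

4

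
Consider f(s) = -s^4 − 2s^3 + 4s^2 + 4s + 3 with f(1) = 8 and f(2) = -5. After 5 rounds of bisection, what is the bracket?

f(1.5) = 6.1875 > 0, so the root lies in [1.5, 2]
f(1.75) = 2.152344 > 0, so the root lies in [1.75, 2]
f(1.875) = -0.980713 < 0, so the root lies in [1.75, 1.875]
f(1.8125) = 0.6897 > 0, so the root lies in [1.8125, 1.875]
f(1.84375) = -0.1187 < 0, so the root lies in [1.8125, 1.84375]

[1.8125, 1.84375]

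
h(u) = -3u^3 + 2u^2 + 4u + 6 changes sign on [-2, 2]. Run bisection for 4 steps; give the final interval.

m = 0, h(m) = 6 (+); new bracket [0, 2]
m = 1, h(m) = 9 (+); new bracket [1, 2]
m = 1.5, h(m) = 6.375 (+); new bracket [1.5, 2]
m = 1.75, h(m) = 3.0469 (+); new bracket [1.75, 2]

[1.75, 2]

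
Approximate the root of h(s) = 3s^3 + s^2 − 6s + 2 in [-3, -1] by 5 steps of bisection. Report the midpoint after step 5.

m = -2, h(m) = -6 (−); new bracket [-2, -1]
m = -1.5, h(m) = 3.125 (+); new bracket [-2, -1.5]
m = -1.75, h(m) = -0.515625 (−); new bracket [-1.75, -1.5]
m = -1.625, h(m) = 1.5176 (+); new bracket [-1.75, -1.625]
m = -1.6875, h(m) = 0.5564 (+); new bracket [-1.75, -1.6875]

-1.6875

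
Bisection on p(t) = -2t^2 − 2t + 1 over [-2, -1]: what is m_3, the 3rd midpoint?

-1.375

t = -1.5 gives p = -0.5, negative; keep [-1.5, -1]
t = -1.25 gives p = 0.375, positive; keep [-1.5, -1.25]
t = -1.375 gives p = -0.03125, negative; keep [-1.375, -1.25]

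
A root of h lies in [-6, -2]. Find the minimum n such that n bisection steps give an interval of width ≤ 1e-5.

19

Width after n steps is 4/2^n. Need 2^n ≥ 4/1e-5 = 400000.
2^18 = 262144 < 400000 ≤ 2^19 = 524288, so n = 19.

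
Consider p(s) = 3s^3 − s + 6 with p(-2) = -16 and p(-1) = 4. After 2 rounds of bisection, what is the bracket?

p(-1.5) = -2.625 < 0, so the root lies in [-1.5, -1]
p(-1.25) = 1.390625 > 0, so the root lies in [-1.5, -1.25]

[-1.5, -1.25]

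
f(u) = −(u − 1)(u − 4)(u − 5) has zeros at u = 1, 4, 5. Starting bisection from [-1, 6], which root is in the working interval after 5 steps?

1

midpoint 2.5: f = -5.625 < 0 → [-1, 2.5]
midpoint 0.75: f = 3.453125 > 0 → [0.75, 2.5]
midpoint 1.625: f = -5.009766 < 0 → [0.75, 1.625]
midpoint 1.1875: f = -2.0105 < 0 → [0.75, 1.1875]
midpoint 0.96875: f = 0.3819 > 0 → [0.96875, 1.1875]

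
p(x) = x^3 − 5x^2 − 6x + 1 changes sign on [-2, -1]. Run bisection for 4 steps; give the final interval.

p(-1.5) = -4.625 < 0, so the root lies in [-1.5, -1]
p(-1.25) = -1.265625 < 0, so the root lies in [-1.25, -1]
p(-1.125) = -0.001953 < 0, so the root lies in [-1.125, -1]
p(-1.0625) = 0.531 > 0, so the root lies in [-1.125, -1.0625]

[-1.125, -1.0625]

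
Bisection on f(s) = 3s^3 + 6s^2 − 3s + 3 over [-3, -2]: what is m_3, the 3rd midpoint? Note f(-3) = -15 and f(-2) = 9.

-2.625

midpoint -2.5: f = 1.125 > 0 → [-3, -2.5]
midpoint -2.75: f = -5.765625 < 0 → [-2.75, -2.5]
midpoint -2.625: f = -2.044922 < 0 → [-2.625, -2.5]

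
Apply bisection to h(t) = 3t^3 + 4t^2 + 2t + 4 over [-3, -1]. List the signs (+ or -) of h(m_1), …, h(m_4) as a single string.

--++

t = -2 gives h = -8, negative; keep [-2, -1]
t = -1.5 gives h = -0.125, negative; keep [-1.5, -1]
t = -1.25 gives h = 1.890625, positive; keep [-1.5, -1.25]
t = -1.375 gives h = 1.0137, positive; keep [-1.5, -1.375]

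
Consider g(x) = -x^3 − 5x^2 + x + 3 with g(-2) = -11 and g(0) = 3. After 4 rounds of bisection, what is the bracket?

[-0.75, -0.625]

g(-1) = -2 < 0, so the root lies in [-1, 0]
g(-0.5) = 1.375 > 0, so the root lies in [-1, -0.5]
g(-0.75) = -0.140625 < 0, so the root lies in [-0.75, -0.5]
g(-0.625) = 0.666 > 0, so the root lies in [-0.75, -0.625]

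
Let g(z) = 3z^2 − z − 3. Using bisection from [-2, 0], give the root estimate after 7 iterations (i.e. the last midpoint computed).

m = -1, g(m) = 1 (+); new bracket [-1, 0]
m = -0.5, g(m) = -1.75 (−); new bracket [-1, -0.5]
m = -0.75, g(m) = -0.5625 (−); new bracket [-1, -0.75]
m = -0.875, g(m) = 0.1719 (+); new bracket [-0.875, -0.75]
m = -0.8125, g(m) = -0.207 (−); new bracket [-0.875, -0.8125]
m = -0.84375, g(m) = -0.0205 (−); new bracket [-0.875, -0.84375]
m = -0.859375, g(m) = 0.075 (+); new bracket [-0.859375, -0.84375]

-0.859375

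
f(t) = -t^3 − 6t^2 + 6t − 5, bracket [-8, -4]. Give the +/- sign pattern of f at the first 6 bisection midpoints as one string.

f(-6) = -41 < 0, so the root lies in [-8, -6]
f(-7) = 2 > 0, so the root lies in [-7, -6]
f(-6.5) = -22.875 < 0, so the root lies in [-7, -6.5]
f(-6.75) = -11.3281 < 0, so the root lies in [-7, -6.75]
f(-6.875) = -4.8926 < 0, so the root lies in [-7, -6.875]
f(-6.9375) = -1.5042 < 0, so the root lies in [-7, -6.9375]

-+----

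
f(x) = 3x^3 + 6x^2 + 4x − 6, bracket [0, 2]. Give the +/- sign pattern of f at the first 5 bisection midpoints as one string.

+-+-+

midpoint 1: f = 7 > 0 → [0, 1]
midpoint 0.5: f = -2.125 < 0 → [0.5, 1]
midpoint 0.75: f = 1.640625 > 0 → [0.5, 0.75]
midpoint 0.625: f = -0.4238 < 0 → [0.625, 0.75]
midpoint 0.6875: f = 0.5608 > 0 → [0.625, 0.6875]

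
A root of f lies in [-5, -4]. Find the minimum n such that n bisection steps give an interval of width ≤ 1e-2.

Width after n steps is 1/2^n. Need 2^n ≥ 1/1e-2 = 100.
2^6 = 64 < 100 ≤ 2^7 = 128, so n = 7.

7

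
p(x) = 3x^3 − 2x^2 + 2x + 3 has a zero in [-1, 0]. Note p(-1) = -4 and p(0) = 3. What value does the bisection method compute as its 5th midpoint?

-0.65625

x = -0.5 gives p = 1.125, positive; keep [-1, -0.5]
x = -0.75 gives p = -0.890625, negative; keep [-0.75, -0.5]
x = -0.625 gives p = 0.236328, positive; keep [-0.75, -0.625]
x = -0.6875 gives p = -0.2952, negative; keep [-0.6875, -0.625]
x = -0.65625 gives p = -0.0217, negative; keep [-0.65625, -0.625]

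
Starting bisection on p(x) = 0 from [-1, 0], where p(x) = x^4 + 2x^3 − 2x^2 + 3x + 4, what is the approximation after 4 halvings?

-0.8125

m = -0.5, p(m) = 1.8125 (+); new bracket [-1, -0.5]
m = -0.75, p(m) = 0.097656 (+); new bracket [-1, -0.75]
m = -0.875, p(m) = -0.909912 (−); new bracket [-0.875, -0.75]
m = -0.8125, p(m) = -0.3948 (−); new bracket [-0.8125, -0.75]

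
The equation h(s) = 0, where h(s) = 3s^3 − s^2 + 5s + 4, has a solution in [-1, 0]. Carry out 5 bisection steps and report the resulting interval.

m = -0.5, h(m) = 0.875 (+); new bracket [-1, -0.5]
m = -0.75, h(m) = -1.578125 (−); new bracket [-0.75, -0.5]
m = -0.625, h(m) = -0.248047 (−); new bracket [-0.625, -0.5]
m = -0.5625, h(m) = 0.3372 (+); new bracket [-0.625, -0.5625]
m = -0.59375, h(m) = 0.0508 (+); new bracket [-0.625, -0.59375]

[-0.625, -0.59375]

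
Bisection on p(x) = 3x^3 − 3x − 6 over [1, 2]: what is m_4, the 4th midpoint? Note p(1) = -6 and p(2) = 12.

1.5625

m = 1.5, p(m) = -0.375 (−); new bracket [1.5, 2]
m = 1.75, p(m) = 4.828125 (+); new bracket [1.5, 1.75]
m = 1.625, p(m) = 1.998047 (+); new bracket [1.5, 1.625]
m = 1.5625, p(m) = 0.7566 (+); new bracket [1.5, 1.5625]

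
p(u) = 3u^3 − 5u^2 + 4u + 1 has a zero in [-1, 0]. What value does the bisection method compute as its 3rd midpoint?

midpoint -0.5: p = -2.625 < 0 → [-0.5, 0]
midpoint -0.25: p = -0.359375 < 0 → [-0.25, 0]
midpoint -0.125: p = 0.416016 > 0 → [-0.25, -0.125]

-0.125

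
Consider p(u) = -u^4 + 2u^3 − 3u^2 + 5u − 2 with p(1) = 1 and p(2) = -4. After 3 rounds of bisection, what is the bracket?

p(1.5) = 0.4375 > 0, so the root lies in [1.5, 2]
p(1.75) = -1.097656 < 0, so the root lies in [1.5, 1.75]
p(1.625) = -0.187744 < 0, so the root lies in [1.5, 1.625]

[1.5, 1.625]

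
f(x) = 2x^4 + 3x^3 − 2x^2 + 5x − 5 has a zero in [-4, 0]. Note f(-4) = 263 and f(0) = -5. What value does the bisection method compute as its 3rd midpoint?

-2.5

f(-2) = -15 < 0, so the root lies in [-4, -2]
f(-3) = 43 > 0, so the root lies in [-3, -2]
f(-2.5) = 1.25 > 0, so the root lies in [-2.5, -2]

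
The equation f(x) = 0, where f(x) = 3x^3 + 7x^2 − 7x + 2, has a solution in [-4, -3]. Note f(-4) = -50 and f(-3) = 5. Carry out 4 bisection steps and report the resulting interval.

[-3.1875, -3.125]

f(-3.5) = -16.375 < 0, so the root lies in [-3.5, -3]
f(-3.25) = -4.296875 < 0, so the root lies in [-3.25, -3]
f(-3.125) = 0.681641 > 0, so the root lies in [-3.25, -3.125]
f(-3.1875) = -1.7229 < 0, so the root lies in [-3.1875, -3.125]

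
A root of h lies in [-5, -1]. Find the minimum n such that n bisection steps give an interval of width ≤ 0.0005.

13

Width after n steps is 4/2^n. Need 2^n ≥ 4/0.0005 = 8000.
2^12 = 4096 < 8000 ≤ 2^13 = 8192, so n = 13.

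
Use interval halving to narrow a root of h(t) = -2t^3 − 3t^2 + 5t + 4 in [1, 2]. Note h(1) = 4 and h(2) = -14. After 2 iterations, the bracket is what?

[1.25, 1.5]

m = 1.5, h(m) = -2 (−); new bracket [1, 1.5]
m = 1.25, h(m) = 1.65625 (+); new bracket [1.25, 1.5]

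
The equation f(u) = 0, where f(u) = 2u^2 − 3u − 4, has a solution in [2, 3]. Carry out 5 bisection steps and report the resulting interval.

u = 2.5 gives f = 1, positive; keep [2, 2.5]
u = 2.25 gives f = -0.625, negative; keep [2.25, 2.5]
u = 2.375 gives f = 0.15625, positive; keep [2.25, 2.375]
u = 2.3125 gives f = -0.2422, negative; keep [2.3125, 2.375]
u = 2.34375 gives f = -0.0449, negative; keep [2.34375, 2.375]

[2.34375, 2.375]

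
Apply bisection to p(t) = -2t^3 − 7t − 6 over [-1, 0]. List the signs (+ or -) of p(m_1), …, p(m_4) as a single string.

-+--

p(-0.5) = -2.25 < 0, so the root lies in [-1, -0.5]
p(-0.75) = 0.09375 > 0, so the root lies in [-0.75, -0.5]
p(-0.625) = -1.136719 < 0, so the root lies in [-0.75, -0.625]
p(-0.6875) = -0.5376 < 0, so the root lies in [-0.75, -0.6875]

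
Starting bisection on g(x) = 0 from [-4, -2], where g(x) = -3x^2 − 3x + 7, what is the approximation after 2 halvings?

m = -3, g(m) = -11 (−); new bracket [-3, -2]
m = -2.5, g(m) = -4.25 (−); new bracket [-2.5, -2]

-2.5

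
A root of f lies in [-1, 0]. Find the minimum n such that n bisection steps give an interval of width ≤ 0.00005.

15

Width after n steps is 1/2^n. Need 2^n ≥ 1/0.00005 = 20000.
2^14 = 16384 < 20000 ≤ 2^15 = 32768, so n = 15.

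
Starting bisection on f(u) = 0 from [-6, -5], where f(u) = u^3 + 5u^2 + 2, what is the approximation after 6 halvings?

-5.078125

u = -5.5 gives f = -13.125, negative; keep [-5.5, -5]
u = -5.25 gives f = -4.890625, negative; keep [-5.25, -5]
u = -5.125 gives f = -1.283203, negative; keep [-5.125, -5]
u = -5.0625 gives f = 0.3982, positive; keep [-5.125, -5.0625]
u = -5.09375 gives f = -0.4325, negative; keep [-5.09375, -5.0625]
u = -5.078125 gives f = -0.0146, negative; keep [-5.078125, -5.0625]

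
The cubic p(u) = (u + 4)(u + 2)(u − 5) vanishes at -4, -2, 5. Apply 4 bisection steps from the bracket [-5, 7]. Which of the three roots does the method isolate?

5

p(1) = -60 < 0, so the root lies in [1, 7]
p(4) = -48 < 0, so the root lies in [4, 7]
p(5.5) = 35.625 > 0, so the root lies in [4, 5.5]
p(4.75) = -14.7656 < 0, so the root lies in [4.75, 5.5]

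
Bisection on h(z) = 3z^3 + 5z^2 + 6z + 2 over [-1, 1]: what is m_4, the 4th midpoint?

-0.375

h(0) = 2 > 0, so the root lies in [-1, 0]
h(-0.5) = -0.125 < 0, so the root lies in [-0.5, 0]
h(-0.25) = 0.765625 > 0, so the root lies in [-0.5, -0.25]
h(-0.375) = 0.2949 > 0, so the root lies in [-0.5, -0.375]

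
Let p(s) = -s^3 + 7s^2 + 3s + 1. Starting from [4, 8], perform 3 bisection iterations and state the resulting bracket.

[7, 7.5]

midpoint 6: p = 55 > 0 → [6, 8]
midpoint 7: p = 22 > 0 → [7, 8]
midpoint 7.5: p = -4.625 < 0 → [7, 7.5]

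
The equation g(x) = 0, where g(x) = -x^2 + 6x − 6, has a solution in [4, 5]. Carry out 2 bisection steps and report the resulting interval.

[4.5, 4.75]

midpoint 4.5: g = 0.75 > 0 → [4.5, 5]
midpoint 4.75: g = -0.0625 < 0 → [4.5, 4.75]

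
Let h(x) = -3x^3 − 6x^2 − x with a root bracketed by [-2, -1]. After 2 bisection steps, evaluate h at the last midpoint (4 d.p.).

-0.5469

midpoint -1.5: h = -1.875 < 0 → [-2, -1.5]
midpoint -1.75: h = -0.546875 < 0 → [-2, -1.75]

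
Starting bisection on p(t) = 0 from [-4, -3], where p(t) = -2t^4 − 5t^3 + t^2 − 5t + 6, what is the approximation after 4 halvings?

t = -3.5 gives p = -50, negative; keep [-3.5, -3]
t = -3.25 gives p = -18.679688, negative; keep [-3.25, -3]
t = -3.125 gives p = -6.756348, negative; keep [-3.125, -3]
t = -3.0625 gives p = -1.6219, negative; keep [-3.0625, -3]

-3.0625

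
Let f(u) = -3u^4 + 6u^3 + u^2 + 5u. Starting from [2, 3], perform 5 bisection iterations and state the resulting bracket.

u = 2.5 gives f = -4.6875, negative; keep [2, 2.5]
u = 2.25 gives f = 7.769531, positive; keep [2.25, 2.5]
u = 2.375 gives f = 2.44458, positive; keep [2.375, 2.5]
u = 2.4375 gives f = -0.879, negative; keep [2.375, 2.4375]
u = 2.40625 gives f = 0.8413, positive; keep [2.40625, 2.4375]

[2.40625, 2.4375]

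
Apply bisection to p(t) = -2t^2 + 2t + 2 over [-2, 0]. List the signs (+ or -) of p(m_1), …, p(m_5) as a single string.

m = -1, p(m) = -2 (−); new bracket [-1, 0]
m = -0.5, p(m) = 0.5 (+); new bracket [-1, -0.5]
m = -0.75, p(m) = -0.625 (−); new bracket [-0.75, -0.5]
m = -0.625, p(m) = -0.0312 (−); new bracket [-0.625, -0.5]
m = -0.5625, p(m) = 0.2422 (+); new bracket [-0.625, -0.5625]

-+--+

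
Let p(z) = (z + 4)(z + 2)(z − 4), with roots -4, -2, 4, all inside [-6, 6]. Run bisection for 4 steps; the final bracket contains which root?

m = 0, p(m) = -32 (−); new bracket [0, 6]
m = 3, p(m) = -35 (−); new bracket [3, 6]
m = 4.5, p(m) = 27.625 (+); new bracket [3, 4.5]
m = 3.75, p(m) = -11.1406 (−); new bracket [3.75, 4.5]

4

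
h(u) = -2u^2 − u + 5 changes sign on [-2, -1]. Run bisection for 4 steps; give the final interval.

u = -1.5 gives h = 2, positive; keep [-2, -1.5]
u = -1.75 gives h = 0.625, positive; keep [-2, -1.75]
u = -1.875 gives h = -0.15625, negative; keep [-1.875, -1.75]
u = -1.8125 gives h = 0.2422, positive; keep [-1.875, -1.8125]

[-1.875, -1.8125]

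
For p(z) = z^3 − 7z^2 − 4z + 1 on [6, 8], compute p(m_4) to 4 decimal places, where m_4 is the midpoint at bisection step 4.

p(7) = -27 < 0, so the root lies in [7, 8]
p(7.5) = -0.875 < 0, so the root lies in [7.5, 8]
p(7.75) = 15.046875 > 0, so the root lies in [7.5, 7.75]
p(7.625) = 6.8379 > 0, so the root lies in [7.5, 7.625]

6.8379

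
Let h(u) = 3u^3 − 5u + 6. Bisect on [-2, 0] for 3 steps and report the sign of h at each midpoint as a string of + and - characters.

++-

midpoint -1: h = 8 > 0 → [-2, -1]
midpoint -1.5: h = 3.375 > 0 → [-2, -1.5]
midpoint -1.75: h = -1.328125 < 0 → [-1.75, -1.5]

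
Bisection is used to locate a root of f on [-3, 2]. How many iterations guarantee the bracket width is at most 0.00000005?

Width after n steps is 5/2^n. Need 2^n ≥ 5/0.00000005 = 100000000.
2^26 = 67108864 < 100000000 ≤ 2^27 = 134217728, so n = 27.

27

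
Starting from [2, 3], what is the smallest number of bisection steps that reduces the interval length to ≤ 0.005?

Width after n steps is 1/2^n. Need 2^n ≥ 1/0.005 = 200.
2^7 = 128 < 200 ≤ 2^8 = 256, so n = 8.

8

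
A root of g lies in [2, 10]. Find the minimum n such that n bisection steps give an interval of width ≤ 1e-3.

Width after n steps is 8/2^n. Need 2^n ≥ 8/1e-3 = 8000.
2^12 = 4096 < 8000 ≤ 2^13 = 8192, so n = 13.

13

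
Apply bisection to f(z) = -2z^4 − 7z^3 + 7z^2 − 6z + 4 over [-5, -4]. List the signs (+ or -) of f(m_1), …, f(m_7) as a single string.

z = -4.5 gives f = -9.5, negative; keep [-4.5, -4]
z = -4.25 gives f = 40.789062, positive; keep [-4.5, -4.25]
z = -4.375 gives f = 17.688965, positive; keep [-4.5, -4.375]
z = -4.4375 gives f = 4.6262, positive; keep [-4.5, -4.4375]
z = -4.46875 gives f = -2.3014, negative; keep [-4.46875, -4.4375]
z = -4.453125 gives f = 1.196, positive; keep [-4.46875, -4.453125]
z = -4.4609375 gives f = -0.5443, negative; keep [-4.4609375, -4.453125]

-+++-+-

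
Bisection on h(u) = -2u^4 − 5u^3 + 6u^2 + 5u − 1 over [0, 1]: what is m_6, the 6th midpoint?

0.171875

m = 0.5, h(m) = 2.25 (+); new bracket [0, 0.5]
m = 0.25, h(m) = 0.539062 (+); new bracket [0, 0.25]
m = 0.125, h(m) = -0.291504 (−); new bracket [0.125, 0.25]
m = 0.1875, h(m) = 0.113 (+); new bracket [0.125, 0.1875]
m = 0.15625, h(m) = -0.0925 (−); new bracket [0.15625, 0.1875]
m = 0.171875, h(m) = 0.0095 (+); new bracket [0.15625, 0.171875]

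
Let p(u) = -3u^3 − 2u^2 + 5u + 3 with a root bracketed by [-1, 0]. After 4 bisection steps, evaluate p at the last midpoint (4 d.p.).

m = -0.5, p(m) = 0.375 (+); new bracket [-1, -0.5]
m = -0.75, p(m) = -0.609375 (−); new bracket [-0.75, -0.5]
m = -0.625, p(m) = -0.173828 (−); new bracket [-0.625, -0.5]
m = -0.5625, p(m) = 0.0886 (+); new bracket [-0.625, -0.5625]

0.0886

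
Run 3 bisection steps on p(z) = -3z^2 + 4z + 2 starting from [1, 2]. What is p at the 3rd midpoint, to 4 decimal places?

midpoint 1.5: p = 1.25 > 0 → [1.5, 2]
midpoint 1.75: p = -0.1875 < 0 → [1.5, 1.75]
midpoint 1.625: p = 0.578125 > 0 → [1.625, 1.75]

0.5781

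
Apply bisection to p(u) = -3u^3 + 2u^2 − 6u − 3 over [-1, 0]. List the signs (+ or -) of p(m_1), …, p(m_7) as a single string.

m = -0.5, p(m) = 0.875 (+); new bracket [-0.5, 0]
m = -0.25, p(m) = -1.328125 (−); new bracket [-0.5, -0.25]
m = -0.375, p(m) = -0.310547 (−); new bracket [-0.5, -0.375]
m = -0.4375, p(m) = 0.259 (+); new bracket [-0.4375, -0.375]
m = -0.40625, p(m) = -0.0313 (−); new bracket [-0.4375, -0.40625]
m = -0.421875, p(m) = 0.1125 (+); new bracket [-0.421875, -0.40625]
m = -0.4140625, p(m) = 0.0402 (+); new bracket [-0.4140625, -0.40625]

+--+-++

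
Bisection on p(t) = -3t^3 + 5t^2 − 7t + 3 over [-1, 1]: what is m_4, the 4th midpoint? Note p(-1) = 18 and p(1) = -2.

midpoint 0: p = 3 > 0 → [0, 1]
midpoint 0.5: p = 0.375 > 0 → [0.5, 1]
midpoint 0.75: p = -0.703125 < 0 → [0.5, 0.75]
midpoint 0.625: p = -0.1543 < 0 → [0.5, 0.625]

0.625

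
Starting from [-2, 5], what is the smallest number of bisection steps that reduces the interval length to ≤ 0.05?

Width after n steps is 7/2^n. Need 2^n ≥ 7/0.05 = 140.
2^7 = 128 < 140 ≤ 2^8 = 256, so n = 8.

8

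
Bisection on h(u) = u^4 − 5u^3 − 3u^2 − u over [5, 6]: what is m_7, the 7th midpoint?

h(5.5) = -13.0625 < 0, so the root lies in [5.5, 6]
h(5.75) = 37.644531 > 0, so the root lies in [5.5, 5.75]
h(5.625) = 10.689697 > 0, so the root lies in [5.5, 5.625]
h(5.5625) = -1.574 < 0, so the root lies in [5.5625, 5.625]
h(5.59375) = 4.4594 > 0, so the root lies in [5.5625, 5.59375]
h(5.578125) = 1.4183 > 0, so the root lies in [5.5625, 5.578125]
h(5.5703125) = -0.0839 < 0, so the root lies in [5.5703125, 5.578125]

5.5703125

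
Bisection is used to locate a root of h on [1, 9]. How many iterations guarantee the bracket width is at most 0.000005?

21

Width after n steps is 8/2^n. Need 2^n ≥ 8/0.000005 = 1600000.
2^20 = 1048576 < 1600000 ≤ 2^21 = 2097152, so n = 21.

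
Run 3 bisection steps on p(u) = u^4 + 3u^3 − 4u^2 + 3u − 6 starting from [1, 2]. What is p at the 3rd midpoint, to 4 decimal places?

1.9358

m = 1.5, p(m) = 4.6875 (+); new bracket [1, 1.5]
m = 1.25, p(m) = -0.199219 (−); new bracket [1.25, 1.5]
m = 1.375, p(m) = 1.935791 (+); new bracket [1.25, 1.375]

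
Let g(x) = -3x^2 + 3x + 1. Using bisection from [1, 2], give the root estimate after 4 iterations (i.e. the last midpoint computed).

g(1.5) = -1.25 < 0, so the root lies in [1, 1.5]
g(1.25) = 0.0625 > 0, so the root lies in [1.25, 1.5]
g(1.375) = -0.546875 < 0, so the root lies in [1.25, 1.375]
g(1.3125) = -0.2305 < 0, so the root lies in [1.25, 1.3125]

1.3125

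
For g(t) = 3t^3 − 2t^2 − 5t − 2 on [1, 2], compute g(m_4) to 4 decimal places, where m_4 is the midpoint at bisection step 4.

0.2302

m = 1.5, g(m) = -3.875 (−); new bracket [1.5, 2]
m = 1.75, g(m) = -0.796875 (−); new bracket [1.75, 2]
m = 1.875, g(m) = 1.369141 (+); new bracket [1.75, 1.875]
m = 1.8125, g(m) = 0.2302 (+); new bracket [1.75, 1.8125]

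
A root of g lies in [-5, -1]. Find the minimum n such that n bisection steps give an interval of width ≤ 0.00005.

17

Width after n steps is 4/2^n. Need 2^n ≥ 4/0.00005 = 80000.
2^16 = 65536 < 80000 ≤ 2^17 = 131072, so n = 17.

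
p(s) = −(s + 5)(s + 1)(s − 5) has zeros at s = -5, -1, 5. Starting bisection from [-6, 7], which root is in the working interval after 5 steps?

5

midpoint 0.5: p = 37.125 > 0 → [0.5, 7]
midpoint 3.75: p = 51.953125 > 0 → [3.75, 7]
midpoint 5.375: p = -24.802734 < 0 → [3.75, 5.375]
midpoint 4.5625: p = 23.2712 > 0 → [4.5625, 5.375]
midpoint 4.96875: p = 1.8594 > 0 → [4.96875, 5.375]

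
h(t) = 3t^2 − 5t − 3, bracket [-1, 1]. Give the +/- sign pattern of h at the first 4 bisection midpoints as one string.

t = 0 gives h = -3, negative; keep [-1, 0]
t = -0.5 gives h = 0.25, positive; keep [-0.5, 0]
t = -0.25 gives h = -1.5625, negative; keep [-0.5, -0.25]
t = -0.375 gives h = -0.7031, negative; keep [-0.5, -0.375]

-+--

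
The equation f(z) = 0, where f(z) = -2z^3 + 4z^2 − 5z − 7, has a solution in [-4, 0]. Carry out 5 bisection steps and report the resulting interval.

midpoint -2: f = 35 > 0 → [-2, 0]
midpoint -1: f = 4 > 0 → [-1, 0]
midpoint -0.5: f = -3.25 < 0 → [-1, -0.5]
midpoint -0.75: f = -0.1562 < 0 → [-1, -0.75]
midpoint -0.875: f = 1.7773 > 0 → [-0.875, -0.75]

[-0.875, -0.75]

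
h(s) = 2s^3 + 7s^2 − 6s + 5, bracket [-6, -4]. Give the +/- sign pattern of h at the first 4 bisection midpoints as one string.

midpoint -5: h = -40 < 0 → [-5, -4]
midpoint -4.5: h = -8.5 < 0 → [-4.5, -4]
midpoint -4.25: h = 3.40625 > 0 → [-4.5, -4.25]
midpoint -4.375: h = -2.2461 < 0 → [-4.375, -4.25]

--+-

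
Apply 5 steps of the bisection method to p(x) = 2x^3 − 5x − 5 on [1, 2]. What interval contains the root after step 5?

m = 1.5, p(m) = -5.75 (−); new bracket [1.5, 2]
m = 1.75, p(m) = -3.03125 (−); new bracket [1.75, 2]
m = 1.875, p(m) = -1.191406 (−); new bracket [1.875, 2]
m = 1.9375, p(m) = -0.1411 (−); new bracket [1.9375, 2]
m = 1.96875, p(m) = 0.4179 (+); new bracket [1.9375, 1.96875]

[1.9375, 1.96875]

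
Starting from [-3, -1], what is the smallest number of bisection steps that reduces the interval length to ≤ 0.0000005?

Width after n steps is 2/2^n. Need 2^n ≥ 2/0.0000005 = 4000000.
2^21 = 2097152 < 4000000 ≤ 2^22 = 4194304, so n = 22.

22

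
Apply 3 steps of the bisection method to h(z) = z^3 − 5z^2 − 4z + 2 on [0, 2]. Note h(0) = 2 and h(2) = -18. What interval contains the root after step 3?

[0.25, 0.5]

midpoint 1: h = -6 < 0 → [0, 1]
midpoint 0.5: h = -1.125 < 0 → [0, 0.5]
midpoint 0.25: h = 0.703125 > 0 → [0.25, 0.5]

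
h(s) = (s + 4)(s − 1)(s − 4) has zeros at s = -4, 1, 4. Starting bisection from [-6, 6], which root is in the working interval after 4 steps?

m = 0, h(m) = 16 (+); new bracket [-6, 0]
m = -3, h(m) = 28 (+); new bracket [-6, -3]
m = -4.5, h(m) = -23.375 (−); new bracket [-4.5, -3]
m = -3.75, h(m) = 9.2031 (+); new bracket [-4.5, -3.75]

-4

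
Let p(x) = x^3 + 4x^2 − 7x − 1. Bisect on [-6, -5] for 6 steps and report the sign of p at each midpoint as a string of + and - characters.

-+--+-

m = -5.5, p(m) = -7.875 (−); new bracket [-5.5, -5]
m = -5.25, p(m) = 1.296875 (+); new bracket [-5.5, -5.25]
m = -5.375, p(m) = -3.099609 (−); new bracket [-5.375, -5.25]
m = -5.3125, p(m) = -0.8547 (−); new bracket [-5.3125, -5.25]
m = -5.28125, p(m) = 0.2326 (+); new bracket [-5.3125, -5.28125]
m = -5.296875, p(m) = -0.3081 (−); new bracket [-5.296875, -5.28125]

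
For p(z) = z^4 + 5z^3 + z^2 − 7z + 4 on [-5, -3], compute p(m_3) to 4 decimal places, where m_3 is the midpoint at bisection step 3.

midpoint -4: p = -16 < 0 → [-5, -4]
midpoint -4.5: p = 10.1875 > 0 → [-4.5, -4]
midpoint -4.25: p = -5.761719 < 0 → [-4.5, -4.25]

-5.7617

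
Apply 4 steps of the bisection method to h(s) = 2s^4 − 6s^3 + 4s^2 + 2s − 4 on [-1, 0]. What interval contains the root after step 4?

midpoint -0.5: h = -3.125 < 0 → [-1, -0.5]
midpoint -0.75: h = -0.085938 < 0 → [-1, -0.75]
midpoint -0.875: h = 2.504395 > 0 → [-0.875, -0.75]
midpoint -0.8125: h = 1.1055 > 0 → [-0.8125, -0.75]

[-0.8125, -0.75]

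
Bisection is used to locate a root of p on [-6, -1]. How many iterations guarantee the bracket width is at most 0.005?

10

Width after n steps is 5/2^n. Need 2^n ≥ 5/0.005 = 1000.
2^9 = 512 < 1000 ≤ 2^10 = 1024, so n = 10.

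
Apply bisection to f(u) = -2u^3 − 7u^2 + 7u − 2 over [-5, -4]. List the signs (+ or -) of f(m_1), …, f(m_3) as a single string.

f(-4.5) = 7 > 0, so the root lies in [-4.5, -4]
f(-4.25) = -4.65625 < 0, so the root lies in [-4.5, -4.25]
f(-4.375) = 0.871094 > 0, so the root lies in [-4.375, -4.25]

+-+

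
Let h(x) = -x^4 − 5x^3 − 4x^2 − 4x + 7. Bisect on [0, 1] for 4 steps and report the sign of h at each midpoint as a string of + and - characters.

+-++

midpoint 0.5: h = 3.3125 > 0 → [0.5, 1]
midpoint 0.75: h = -0.675781 < 0 → [0.5, 0.75]
midpoint 0.625: h = 1.564209 > 0 → [0.625, 0.75]
midpoint 0.6875: h = 0.5112 > 0 → [0.6875, 0.75]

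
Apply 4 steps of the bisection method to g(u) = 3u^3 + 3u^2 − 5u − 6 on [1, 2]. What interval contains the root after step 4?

m = 1.5, g(m) = 3.375 (+); new bracket [1, 1.5]
m = 1.25, g(m) = -1.703125 (−); new bracket [1.25, 1.5]
m = 1.375, g(m) = 0.595703 (+); new bracket [1.25, 1.375]
m = 1.3125, g(m) = -0.6116 (−); new bracket [1.3125, 1.375]

[1.3125, 1.375]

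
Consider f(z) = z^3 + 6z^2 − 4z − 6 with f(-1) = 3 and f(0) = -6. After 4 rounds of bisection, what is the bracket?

[-0.8125, -0.75]

m = -0.5, f(m) = -2.625 (−); new bracket [-1, -0.5]
m = -0.75, f(m) = -0.046875 (−); new bracket [-1, -0.75]
m = -0.875, f(m) = 1.423828 (+); new bracket [-0.875, -0.75]
m = -0.8125, f(m) = 0.6746 (+); new bracket [-0.8125, -0.75]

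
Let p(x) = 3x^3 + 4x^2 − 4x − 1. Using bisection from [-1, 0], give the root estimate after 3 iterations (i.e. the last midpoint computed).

p(-0.5) = 1.625 > 0, so the root lies in [-0.5, 0]
p(-0.25) = 0.203125 > 0, so the root lies in [-0.25, 0]
p(-0.125) = -0.443359 < 0, so the root lies in [-0.25, -0.125]

-0.125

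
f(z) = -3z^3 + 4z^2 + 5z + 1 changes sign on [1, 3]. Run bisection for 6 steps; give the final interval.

[2.15625, 2.1875]

m = 2, f(m) = 3 (+); new bracket [2, 3]
m = 2.5, f(m) = -8.375 (−); new bracket [2, 2.5]
m = 2.25, f(m) = -1.671875 (−); new bracket [2, 2.25]
m = 2.125, f(m) = 0.9004 (+); new bracket [2.125, 2.25]
m = 2.1875, f(m) = -0.3245 (−); new bracket [2.125, 2.1875]
m = 2.15625, f(m) = 0.303 (+); new bracket [2.15625, 2.1875]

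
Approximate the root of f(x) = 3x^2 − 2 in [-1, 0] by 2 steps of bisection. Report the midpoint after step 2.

m = -0.5, f(m) = -1.25 (−); new bracket [-1, -0.5]
m = -0.75, f(m) = -0.3125 (−); new bracket [-1, -0.75]

-0.75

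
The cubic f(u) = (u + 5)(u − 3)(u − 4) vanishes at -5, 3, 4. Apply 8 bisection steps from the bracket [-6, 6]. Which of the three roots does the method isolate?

m = 0, f(m) = 60 (+); new bracket [-6, 0]
m = -3, f(m) = 84 (+); new bracket [-6, -3]
m = -4.5, f(m) = 31.875 (+); new bracket [-6, -4.5]
m = -5.25, f(m) = -19.0781 (−); new bracket [-5.25, -4.5]
m = -4.875, f(m) = 8.7363 (+); new bracket [-5.25, -4.875]
m = -5.0625, f(m) = -4.5667 (−); new bracket [-5.0625, -4.875]
m = -4.96875, f(m) = 2.2334 (+); new bracket [-5.0625, -4.96875]
m = -5.015625, f(m) = -1.1292 (−); new bracket [-5.015625, -4.96875]

-5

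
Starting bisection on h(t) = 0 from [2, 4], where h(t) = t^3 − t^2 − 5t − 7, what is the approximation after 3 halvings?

h(3) = -4 < 0, so the root lies in [3, 4]
h(3.5) = 6.125 > 0, so the root lies in [3, 3.5]
h(3.25) = 0.515625 > 0, so the root lies in [3, 3.25]

3.25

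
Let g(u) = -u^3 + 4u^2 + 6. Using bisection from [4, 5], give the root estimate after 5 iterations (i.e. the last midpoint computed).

g(4.5) = -4.125 < 0, so the root lies in [4, 4.5]
g(4.25) = 1.484375 > 0, so the root lies in [4.25, 4.5]
g(4.375) = -1.177734 < 0, so the root lies in [4.25, 4.375]
g(4.3125) = 0.1882 > 0, so the root lies in [4.3125, 4.375]
g(4.34375) = -0.4859 < 0, so the root lies in [4.3125, 4.34375]

4.34375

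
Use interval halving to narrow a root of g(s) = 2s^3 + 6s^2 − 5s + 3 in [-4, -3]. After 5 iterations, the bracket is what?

[-3.78125, -3.75]

m = -3.5, g(m) = 8.25 (+); new bracket [-4, -3.5]
m = -3.75, g(m) = 0.65625 (+); new bracket [-4, -3.75]
m = -3.875, g(m) = -3.902344 (−); new bracket [-3.875, -3.75]
m = -3.8125, g(m) = -1.5571 (−); new bracket [-3.8125, -3.75]
m = -3.78125, g(m) = -0.4341 (−); new bracket [-3.78125, -3.75]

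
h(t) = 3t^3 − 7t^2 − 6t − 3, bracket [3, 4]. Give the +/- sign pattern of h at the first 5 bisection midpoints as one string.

midpoint 3.5: h = 18.875 > 0 → [3, 3.5]
midpoint 3.25: h = 6.546875 > 0 → [3, 3.25]
midpoint 3.125: h = 1.443359 > 0 → [3, 3.125]
midpoint 3.0625: h = -0.8586 < 0 → [3.0625, 3.125]
midpoint 3.09375: h = 0.272 > 0 → [3.0625, 3.09375]

+++-+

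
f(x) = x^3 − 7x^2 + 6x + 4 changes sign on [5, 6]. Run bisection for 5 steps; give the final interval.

f(5.5) = -8.375 < 0, so the root lies in [5.5, 6]
f(5.75) = -2.828125 < 0, so the root lies in [5.75, 6]
f(5.875) = 0.419922 > 0, so the root lies in [5.75, 5.875]
f(5.8125) = -1.2449 < 0, so the root lies in [5.8125, 5.875]
f(5.84375) = -0.4228 < 0, so the root lies in [5.84375, 5.875]

[5.84375, 5.875]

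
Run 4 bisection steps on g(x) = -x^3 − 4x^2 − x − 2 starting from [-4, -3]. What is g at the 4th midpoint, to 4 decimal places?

0.9685

x = -3.5 gives g = -4.625, negative; keep [-4, -3.5]
x = -3.75 gives g = -1.765625, negative; keep [-4, -3.75]
x = -3.875 gives g = -0.001953, negative; keep [-4, -3.875]
x = -3.9375 gives g = 0.9685, positive; keep [-3.9375, -3.875]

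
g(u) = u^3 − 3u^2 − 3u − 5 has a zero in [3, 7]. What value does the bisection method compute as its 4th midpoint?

4.25

u = 5 gives g = 30, positive; keep [3, 5]
u = 4 gives g = -1, negative; keep [4, 5]
u = 4.5 gives g = 11.875, positive; keep [4, 4.5]
u = 4.25 gives g = 4.8281, positive; keep [4, 4.25]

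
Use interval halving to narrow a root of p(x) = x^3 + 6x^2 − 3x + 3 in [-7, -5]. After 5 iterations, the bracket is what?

x = -6 gives p = 21, positive; keep [-7, -6]
x = -6.5 gives p = 1.375, positive; keep [-7, -6.5]
x = -6.75 gives p = -10.921875, negative; keep [-6.75, -6.5]
x = -6.625 gives p = -4.5566, negative; keep [-6.625, -6.5]
x = -6.5625 gives p = -1.5374, negative; keep [-6.5625, -6.5]

[-6.5625, -6.5]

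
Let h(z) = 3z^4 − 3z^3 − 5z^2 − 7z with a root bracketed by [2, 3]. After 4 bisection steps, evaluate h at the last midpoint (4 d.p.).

-1.9477

h(2.5) = 21.5625 > 0, so the root lies in [2, 2.5]
h(2.25) = 1.652344 > 0, so the root lies in [2, 2.25]
h(2.125) = -5.067627 < 0, so the root lies in [2.125, 2.25]
h(2.1875) = -1.9477 < 0, so the root lies in [2.1875, 2.25]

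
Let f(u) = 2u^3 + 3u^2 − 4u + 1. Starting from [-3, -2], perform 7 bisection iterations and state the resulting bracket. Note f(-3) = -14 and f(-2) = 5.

m = -2.5, f(m) = -1.5 (−); new bracket [-2.5, -2]
m = -2.25, f(m) = 2.40625 (+); new bracket [-2.5, -2.25]
m = -2.375, f(m) = 0.628906 (+); new bracket [-2.5, -2.375]
m = -2.4375, f(m) = -0.3901 (−); new bracket [-2.4375, -2.375]
m = -2.40625, f(m) = 0.1306 (+); new bracket [-2.4375, -2.40625]
m = -2.421875, f(m) = -0.127 (−); new bracket [-2.421875, -2.40625]
m = -2.4140625, f(m) = 0.0025 (+); new bracket [-2.421875, -2.4140625]

[-2.421875, -2.4140625]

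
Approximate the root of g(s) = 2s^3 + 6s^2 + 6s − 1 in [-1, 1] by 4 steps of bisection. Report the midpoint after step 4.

0.125

m = 0, g(m) = -1 (−); new bracket [0, 1]
m = 0.5, g(m) = 3.75 (+); new bracket [0, 0.5]
m = 0.25, g(m) = 0.90625 (+); new bracket [0, 0.25]
m = 0.125, g(m) = -0.1523 (−); new bracket [0.125, 0.25]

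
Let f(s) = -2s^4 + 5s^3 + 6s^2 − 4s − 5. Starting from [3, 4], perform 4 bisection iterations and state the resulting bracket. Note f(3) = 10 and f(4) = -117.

[3.125, 3.1875]

s = 3.5 gives f = -31.25, negative; keep [3, 3.5]
s = 3.25 gives f = -6.117188, negative; keep [3, 3.25]
s = 3.125 gives f = 2.946777, positive; keep [3.125, 3.25]
s = 3.1875 gives f = -1.3191, negative; keep [3.125, 3.1875]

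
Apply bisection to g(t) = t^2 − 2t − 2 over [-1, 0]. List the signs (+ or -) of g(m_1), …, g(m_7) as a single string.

-+---+-

midpoint -0.5: g = -0.75 < 0 → [-1, -0.5]
midpoint -0.75: g = 0.0625 > 0 → [-0.75, -0.5]
midpoint -0.625: g = -0.359375 < 0 → [-0.75, -0.625]
midpoint -0.6875: g = -0.1523 < 0 → [-0.75, -0.6875]
midpoint -0.71875: g = -0.0459 < 0 → [-0.75, -0.71875]
midpoint -0.734375: g = 0.0081 > 0 → [-0.734375, -0.71875]
midpoint -0.7265625: g = -0.019 < 0 → [-0.734375, -0.7265625]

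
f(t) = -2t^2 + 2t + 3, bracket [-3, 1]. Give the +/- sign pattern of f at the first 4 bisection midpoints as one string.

f(-1) = -1 < 0, so the root lies in [-1, 1]
f(0) = 3 > 0, so the root lies in [-1, 0]
f(-0.5) = 1.5 > 0, so the root lies in [-1, -0.5]
f(-0.75) = 0.375 > 0, so the root lies in [-1, -0.75]

-+++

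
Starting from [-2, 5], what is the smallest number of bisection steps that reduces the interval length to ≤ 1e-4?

17

Width after n steps is 7/2^n. Need 2^n ≥ 7/1e-4 = 70000.
2^16 = 65536 < 70000 ≤ 2^17 = 131072, so n = 17.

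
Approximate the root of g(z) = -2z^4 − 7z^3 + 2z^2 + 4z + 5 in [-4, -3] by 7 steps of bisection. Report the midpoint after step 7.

-3.6796875

z = -3.5 gives g = 15.5, positive; keep [-4, -3.5]
z = -3.75 gives g = -8.242188, negative; keep [-3.75, -3.5]
z = -3.625 gives g = 4.872559, positive; keep [-3.75, -3.625]
z = -3.6875 gives g = -1.3577, negative; keep [-3.6875, -3.625]
z = -3.65625 gives g = 1.8372, positive; keep [-3.6875, -3.65625]
z = -3.671875 gives g = 0.2599, positive; keep [-3.6875, -3.671875]
z = -3.6796875 gives g = -0.5438, negative; keep [-3.6796875, -3.671875]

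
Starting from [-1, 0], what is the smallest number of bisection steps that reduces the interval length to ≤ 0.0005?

Width after n steps is 1/2^n. Need 2^n ≥ 1/0.0005 = 2000.
2^10 = 1024 < 2000 ≤ 2^11 = 2048, so n = 11.

11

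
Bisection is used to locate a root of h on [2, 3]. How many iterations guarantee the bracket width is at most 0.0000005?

Width after n steps is 1/2^n. Need 2^n ≥ 1/0.0000005 = 2000000.
2^20 = 1048576 < 2000000 ≤ 2^21 = 2097152, so n = 21.

21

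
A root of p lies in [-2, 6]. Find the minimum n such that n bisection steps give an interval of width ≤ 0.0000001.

27

Width after n steps is 8/2^n. Need 2^n ≥ 8/0.0000001 = 80000000.
2^26 = 67108864 < 80000000 ≤ 2^27 = 134217728, so n = 27.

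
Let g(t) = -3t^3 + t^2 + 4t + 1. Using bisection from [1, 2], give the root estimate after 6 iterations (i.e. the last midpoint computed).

t = 1.5 gives g = -0.875, negative; keep [1, 1.5]
t = 1.25 gives g = 1.703125, positive; keep [1.25, 1.5]
t = 1.375 gives g = 0.591797, positive; keep [1.375, 1.5]
t = 1.4375 gives g = -0.095, negative; keep [1.375, 1.4375]
t = 1.40625 gives g = 0.2598, positive; keep [1.40625, 1.4375]
t = 1.421875 gives g = 0.0853, positive; keep [1.421875, 1.4375]

1.421875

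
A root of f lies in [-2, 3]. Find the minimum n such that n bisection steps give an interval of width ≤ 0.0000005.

Width after n steps is 5/2^n. Need 2^n ≥ 5/0.0000005 = 10000000.
2^23 = 8388608 < 10000000 ≤ 2^24 = 16777216, so n = 24.

24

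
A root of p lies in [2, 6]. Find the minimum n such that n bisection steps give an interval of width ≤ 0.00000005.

27

Width after n steps is 4/2^n. Need 2^n ≥ 4/0.00000005 = 80000000.
2^26 = 67108864 < 80000000 ≤ 2^27 = 134217728, so n = 27.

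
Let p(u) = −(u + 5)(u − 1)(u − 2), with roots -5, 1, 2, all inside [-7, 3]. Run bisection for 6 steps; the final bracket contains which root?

m = -2, p(m) = -36 (−); new bracket [-7, -2]
m = -4.5, p(m) = -17.875 (−); new bracket [-7, -4.5]
m = -5.75, p(m) = 39.234375 (+); new bracket [-5.75, -4.5]
m = -5.125, p(m) = 5.4551 (+); new bracket [-5.125, -4.5]
m = -4.8125, p(m) = -7.4246 (−); new bracket [-5.125, -4.8125]
m = -4.96875, p(m) = -1.2998 (−); new bracket [-5.125, -4.96875]

-5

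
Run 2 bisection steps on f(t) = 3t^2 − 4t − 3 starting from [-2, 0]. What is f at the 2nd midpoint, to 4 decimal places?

t = -1 gives f = 4, positive; keep [-1, 0]
t = -0.5 gives f = -0.25, negative; keep [-1, -0.5]

-0.2500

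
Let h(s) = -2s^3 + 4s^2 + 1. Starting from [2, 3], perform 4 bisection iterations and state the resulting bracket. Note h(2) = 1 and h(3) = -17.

[2.0625, 2.125]

h(2.5) = -5.25 < 0, so the root lies in [2, 2.5]
h(2.25) = -1.53125 < 0, so the root lies in [2, 2.25]
h(2.125) = -0.128906 < 0, so the root lies in [2, 2.125]
h(2.0625) = 0.4683 > 0, so the root lies in [2.0625, 2.125]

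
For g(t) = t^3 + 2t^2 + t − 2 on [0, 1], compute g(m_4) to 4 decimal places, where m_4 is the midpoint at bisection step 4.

-0.0422

m = 0.5, g(m) = -0.875 (−); new bracket [0.5, 1]
m = 0.75, g(m) = 0.296875 (+); new bracket [0.5, 0.75]
m = 0.625, g(m) = -0.349609 (−); new bracket [0.625, 0.75]
m = 0.6875, g(m) = -0.0422 (−); new bracket [0.6875, 0.75]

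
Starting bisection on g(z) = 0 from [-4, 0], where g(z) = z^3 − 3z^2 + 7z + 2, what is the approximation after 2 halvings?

midpoint -2: g = -32 < 0 → [-2, 0]
midpoint -1: g = -9 < 0 → [-1, 0]

-1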